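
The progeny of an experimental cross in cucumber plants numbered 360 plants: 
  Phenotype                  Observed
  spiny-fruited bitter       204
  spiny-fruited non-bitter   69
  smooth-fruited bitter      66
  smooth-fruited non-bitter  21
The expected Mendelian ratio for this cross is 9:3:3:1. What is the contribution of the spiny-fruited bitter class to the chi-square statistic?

Under the 9:3:3:1 hypothesis (Σ ratio = 16, N = 360):
  spiny-fruited bitter: 360 × 9/16 = 202.5
  spiny-fruited non-bitter: 360 × 3/16 = 67.5
  smooth-fruited bitter: 360 × 3/16 = 67.5
  smooth-fruited non-bitter: 360 × 1/16 = 22.5
Contribution of spiny-fruited bitter: (204 − 202.5)² / 202.5 = 0.0111

0.011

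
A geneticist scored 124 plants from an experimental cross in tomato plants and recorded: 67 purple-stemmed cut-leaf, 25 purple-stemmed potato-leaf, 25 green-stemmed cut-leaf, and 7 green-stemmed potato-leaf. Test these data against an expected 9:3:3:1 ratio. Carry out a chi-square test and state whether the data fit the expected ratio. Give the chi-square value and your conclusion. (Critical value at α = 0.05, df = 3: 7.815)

0.444; consistent

The 9:3:3:1 ratio has 16 parts, so with N = 124 the expected counts are:
  purple-stemmed cut-leaf: 124 × 9/16 = 69.75
  purple-stemmed potato-leaf: 124 × 3/16 = 23.25
  green-stemmed cut-leaf: 124 × 3/16 = 23.25
  green-stemmed potato-leaf: 124 × 1/16 = 7.75
χ² = Σ (O − E)² / E
  purple-stemmed cut-leaf: (67 − 69.75)² / 69.75 = 0.1084
  purple-stemmed potato-leaf: (25 − 23.25)² / 23.25 = 0.1317
  green-stemmed cut-leaf: (25 − 23.25)² / 23.25 = 0.1317
  green-stemmed potato-leaf: (7 − 7.75)² / 7.75 = 0.0726
χ² = 0.1084 + 0.1317 + 0.1317 + 0.0726 = 0.4444 ≈ 0.444
Degrees of freedom = 4 − 1 = 3; critical value at α = 0.05 is 7.815.
Since 0.444 < 7.815, we fail to reject the null hypothesis — the data are consistent with the 9:3:3:1 ratio.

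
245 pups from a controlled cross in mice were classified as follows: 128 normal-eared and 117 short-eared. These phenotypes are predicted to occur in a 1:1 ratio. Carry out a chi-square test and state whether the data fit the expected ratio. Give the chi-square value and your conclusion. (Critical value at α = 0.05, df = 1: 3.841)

0.494; consistent

Total ratio parts = 2. Expected numbers out of 245:
  normal-eared: 245 × 1/2 = 122.5
  short-eared: 245 × 1/2 = 122.5
χ² = Σ (O − E)² / E
  normal-eared: (128 − 122.5)² / 122.5 = 0.2469
  short-eared: (117 − 122.5)² / 122.5 = 0.2469
χ² = 0.2469 + 0.2469 = 0.4938 ≈ 0.494
Degrees of freedom = 2 − 1 = 1; critical value at α = 0.05 is 3.841.
Since 0.494 < 3.841, we fail to reject the null hypothesis — the data are consistent with the 1:1 ratio.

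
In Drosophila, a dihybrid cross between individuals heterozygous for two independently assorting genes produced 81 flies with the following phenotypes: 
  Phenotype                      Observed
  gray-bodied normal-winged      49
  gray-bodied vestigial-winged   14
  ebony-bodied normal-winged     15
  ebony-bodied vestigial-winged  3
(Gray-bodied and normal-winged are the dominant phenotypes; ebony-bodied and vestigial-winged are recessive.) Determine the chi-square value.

1.195

A dihybrid F₂ with independent assortment and complete dominance at both loci gives a 9:3:3:1 phenotypic ratio.
Under the 9:3:3:1 hypothesis (Σ ratio = 16, N = 81):
  gray-bodied normal-winged: 81 × 9/16 = 45.5625
  gray-bodied vestigial-winged: 81 × 3/16 = 15.1875
  ebony-bodied normal-winged: 81 × 3/16 = 15.1875
  ebony-bodied vestigial-winged: 81 × 1/16 = 5.0625
χ² = Σ (O − E)² / E
  gray-bodied normal-winged: (49 − 45.5625)² / 45.5625 = 0.2593
  gray-bodied vestigial-winged: (14 − 15.1875)² / 15.1875 = 0.0928
  ebony-bodied normal-winged: (15 − 15.1875)² / 15.1875 = 0.0023
  ebony-bodied vestigial-winged: (3 − 5.0625)² / 5.0625 = 0.8403
χ² = 0.2593 + 0.0928 + 0.0023 + 0.8403 = 1.1947 ≈ 1.195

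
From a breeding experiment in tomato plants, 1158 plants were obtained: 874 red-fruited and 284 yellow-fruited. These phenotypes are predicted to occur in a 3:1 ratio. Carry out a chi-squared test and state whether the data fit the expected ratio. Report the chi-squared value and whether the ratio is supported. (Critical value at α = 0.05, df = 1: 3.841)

Expected counts for N = 1158 under a 3:1 ratio (total parts = 4):
  red-fruited: 1158 × 3/4 = 868.5
  yellow-fruited: 1158 × 1/4 = 289.5
χ² = Σ (O − E)² / E
  red-fruited: (874 − 868.5)² / 868.5 = 0.0348
  yellow-fruited: (284 − 289.5)² / 289.5 = 0.1045
χ² = 0.0348 + 0.1045 = 0.1393 ≈ 0.139
Degrees of freedom = 2 − 1 = 1; critical value at α = 0.05 is 3.841.
Since 0.139 < 3.841, we fail to reject the null hypothesis — the data are consistent with the 3:1 ratio.

0.139; consistent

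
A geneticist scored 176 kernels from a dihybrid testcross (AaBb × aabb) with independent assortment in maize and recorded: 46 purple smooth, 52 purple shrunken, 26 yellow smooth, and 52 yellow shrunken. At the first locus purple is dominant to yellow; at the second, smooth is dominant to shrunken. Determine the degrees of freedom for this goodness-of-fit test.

A dihybrid testcross with independent assortment gives a 1:1:1:1 ratio.
A goodness-of-fit test with 4 phenotype classes has df = 4 − 1 = 3.

3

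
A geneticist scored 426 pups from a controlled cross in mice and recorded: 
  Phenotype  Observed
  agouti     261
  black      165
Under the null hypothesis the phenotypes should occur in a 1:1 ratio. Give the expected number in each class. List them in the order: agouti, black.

213, 213

The 1:1 ratio has 2 parts, so with N = 426 the expected counts are:
  agouti: 426 × 1/2 = 213
  black: 426 × 1/2 = 213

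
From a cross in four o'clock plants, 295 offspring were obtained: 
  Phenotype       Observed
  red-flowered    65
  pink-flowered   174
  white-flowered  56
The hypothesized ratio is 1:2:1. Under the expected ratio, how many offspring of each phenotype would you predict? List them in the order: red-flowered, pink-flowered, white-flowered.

73.75, 147.5, 73.75

The 1:2:1 ratio has 4 parts, so with N = 295 the expected counts are:
  red-flowered: 295 × 1/4 = 73.75
  pink-flowered: 295 × 2/4 = 147.5
  white-flowered: 295 × 1/4 = 73.75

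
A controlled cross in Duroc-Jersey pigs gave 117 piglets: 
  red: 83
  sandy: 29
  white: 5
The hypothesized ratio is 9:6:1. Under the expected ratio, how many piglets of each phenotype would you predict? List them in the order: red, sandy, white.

65.8125, 43.875, 7.3125

Total ratio parts = 16. Expected numbers out of 117:
  red: 117 × 9/16 = 65.8125
  sandy: 117 × 6/16 = 43.875
  white: 117 × 1/16 = 7.3125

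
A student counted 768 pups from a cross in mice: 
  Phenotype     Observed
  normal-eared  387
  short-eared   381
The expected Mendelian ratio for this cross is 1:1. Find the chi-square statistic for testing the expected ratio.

The 1:1 ratio has 2 parts, so with N = 768 the expected counts are:
  normal-eared: 768 × 1/2 = 384
  short-eared: 768 × 1/2 = 384
χ² = Σ (O − E)² / E
  normal-eared: (387 − 384)² / 384 = 0.0234
  short-eared: (381 − 384)² / 384 = 0.0234
χ² = 0.0234 + 0.0234 = 0.0468 ≈ 0.047

0.047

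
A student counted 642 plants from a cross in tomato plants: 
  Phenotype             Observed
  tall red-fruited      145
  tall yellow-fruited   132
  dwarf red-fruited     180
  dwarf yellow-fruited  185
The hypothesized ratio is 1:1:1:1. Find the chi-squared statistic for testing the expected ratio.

Expected counts for N = 642 under a 1:1:1:1 ratio (total parts = 4):
  tall red-fruited: 642 × 1/4 = 160.5
  tall yellow-fruited: 642 × 1/4 = 160.5
  dwarf red-fruited: 642 × 1/4 = 160.5
  dwarf yellow-fruited: 642 × 1/4 = 160.5
χ² = Σ (O − E)² / E
  tall red-fruited: (145 − 160.5)² / 160.5 = 1.4969
  tall yellow-fruited: (132 − 160.5)² / 160.5 = 5.0607
  dwarf red-fruited: (180 − 160.5)² / 160.5 = 2.3692
  dwarf yellow-fruited: (185 − 160.5)² / 160.5 = 3.7399
χ² = 1.4969 + 5.0607 + 2.3692 + 3.7399 = 12.6667 ≈ 12.667

12.667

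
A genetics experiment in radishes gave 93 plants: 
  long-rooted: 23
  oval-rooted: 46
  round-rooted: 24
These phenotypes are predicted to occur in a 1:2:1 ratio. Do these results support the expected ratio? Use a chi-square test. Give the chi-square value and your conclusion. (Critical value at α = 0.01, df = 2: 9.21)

0.032; consistent

The 1:2:1 ratio has 4 parts, so with N = 93 the expected counts are:
  long-rooted: 93 × 1/4 = 23.25
  oval-rooted: 93 × 2/4 = 46.5
  round-rooted: 93 × 1/4 = 23.25
χ² = Σ (O − E)² / E
  long-rooted: (23 − 23.25)² / 23.25 = 0.0027
  oval-rooted: (46 − 46.5)² / 46.5 = 0.0054
  round-rooted: (24 − 23.25)² / 23.25 = 0.0242
χ² = 0.0027 + 0.0054 + 0.0242 = 0.0323 ≈ 0.032
Degrees of freedom = 3 − 1 = 2; critical value at α = 0.01 is 9.21.
Since 0.032 < 9.21, we fail to reject the null hypothesis — the data are consistent with the 1:2:1 ratio.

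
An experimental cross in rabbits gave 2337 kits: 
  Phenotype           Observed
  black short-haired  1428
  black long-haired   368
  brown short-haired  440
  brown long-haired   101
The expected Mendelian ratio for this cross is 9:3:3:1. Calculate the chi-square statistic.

Under the 9:3:3:1 hypothesis (Σ ratio = 16, N = 2337):
  black short-haired: 2337 × 9/16 = 1314.5625
  black long-haired: 2337 × 3/16 = 438.1875
  brown short-haired: 2337 × 3/16 = 438.1875
  brown long-haired: 2337 × 1/16 = 146.0625
χ² = Σ (O − E)² / E
  black short-haired: (1428 − 1314.5625)² / 1314.5625 = 9.7889
  black long-haired: (368 − 438.1875)² / 438.1875 = 11.2424
  brown short-haired: (440 − 438.1875)² / 438.1875 = 0.0075
  brown long-haired: (101 − 146.0625)² / 146.0625 = 13.9025
χ² = 9.7889 + 11.2424 + 0.0075 + 13.9025 = 34.9413 ≈ 34.941

34.941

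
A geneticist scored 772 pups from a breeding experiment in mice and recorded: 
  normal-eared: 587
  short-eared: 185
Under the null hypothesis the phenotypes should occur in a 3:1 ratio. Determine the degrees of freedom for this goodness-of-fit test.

1

A goodness-of-fit test with 2 phenotype classes has df = 2 − 1 = 1.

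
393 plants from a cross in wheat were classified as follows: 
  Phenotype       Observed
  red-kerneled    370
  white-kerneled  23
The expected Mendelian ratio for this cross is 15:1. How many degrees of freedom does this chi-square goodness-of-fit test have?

1

A goodness-of-fit test with 2 phenotype classes has df = 2 − 1 = 1.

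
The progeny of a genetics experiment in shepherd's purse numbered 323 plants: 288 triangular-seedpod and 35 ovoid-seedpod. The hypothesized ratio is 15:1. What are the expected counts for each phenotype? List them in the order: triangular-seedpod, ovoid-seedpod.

Expected counts for N = 323 under a 15:1 ratio (total parts = 16):
  triangular-seedpod: 323 × 15/16 = 302.8125
  ovoid-seedpod: 323 × 1/16 = 20.1875

302.8125, 20.1875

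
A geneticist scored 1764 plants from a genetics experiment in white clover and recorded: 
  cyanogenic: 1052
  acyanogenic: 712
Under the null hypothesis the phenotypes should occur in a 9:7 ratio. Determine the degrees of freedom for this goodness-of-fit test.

1

A goodness-of-fit test with 2 phenotype classes has df = 2 − 1 = 1.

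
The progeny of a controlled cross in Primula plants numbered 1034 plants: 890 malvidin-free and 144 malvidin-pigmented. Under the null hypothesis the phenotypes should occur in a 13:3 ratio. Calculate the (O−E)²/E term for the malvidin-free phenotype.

Expected counts for N = 1034 under a 13:3 ratio (total parts = 16):
  malvidin-free: 1034 × 13/16 = 840.125
  malvidin-pigmented: 1034 × 3/16 = 193.875
Contribution of malvidin-free: (890 − 840.125)² / 840.125 = 2.9609

2.961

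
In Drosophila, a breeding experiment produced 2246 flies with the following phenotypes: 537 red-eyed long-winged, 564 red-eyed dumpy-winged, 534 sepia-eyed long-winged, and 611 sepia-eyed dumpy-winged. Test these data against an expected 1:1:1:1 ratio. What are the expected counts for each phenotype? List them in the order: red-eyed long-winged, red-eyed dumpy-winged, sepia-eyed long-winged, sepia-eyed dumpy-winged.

Total ratio parts = 4. Expected numbers out of 2246:
  red-eyed long-winged: 2246 × 1/4 = 561.5
  red-eyed dumpy-winged: 2246 × 1/4 = 561.5
  sepia-eyed long-winged: 2246 × 1/4 = 561.5
  sepia-eyed dumpy-winged: 2246 × 1/4 = 561.5

561.5, 561.5, 561.5, 561.5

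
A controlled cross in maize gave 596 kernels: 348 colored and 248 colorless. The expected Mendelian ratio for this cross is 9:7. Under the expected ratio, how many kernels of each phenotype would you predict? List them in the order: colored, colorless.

Under the 9:7 hypothesis (Σ ratio = 16, N = 596):
  colored: 596 × 9/16 = 335.25
  colorless: 596 × 7/16 = 260.75

335.25, 260.75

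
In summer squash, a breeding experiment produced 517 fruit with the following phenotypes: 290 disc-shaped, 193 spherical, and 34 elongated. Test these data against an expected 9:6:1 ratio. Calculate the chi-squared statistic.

Under the 9:6:1 hypothesis (Σ ratio = 16, N = 517):
  disc-shaped: 517 × 9/16 = 290.8125
  spherical: 517 × 6/16 = 193.875
  elongated: 517 × 1/16 = 32.3125
χ² = Σ (O − E)² / E
  disc-shaped: (290 − 290.8125)² / 290.8125 = 0.0023
  spherical: (193 − 193.875)² / 193.875 = 0.0039
  elongated: (34 − 32.3125)² / 32.3125 = 0.0881
χ² = 0.0023 + 0.0039 + 0.0881 = 0.0943 ≈ 0.094

0.094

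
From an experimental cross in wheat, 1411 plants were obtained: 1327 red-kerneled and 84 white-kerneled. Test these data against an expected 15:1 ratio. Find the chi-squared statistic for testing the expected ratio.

0.212

Under the 15:1 hypothesis (Σ ratio = 16, N = 1411):
  red-kerneled: 1411 × 15/16 = 1322.8125
  white-kerneled: 1411 × 1/16 = 88.1875
χ² = Σ (O − E)² / E
  red-kerneled: (1327 − 1322.8125)² / 1322.8125 = 0.0133
  white-kerneled: (84 − 88.1875)² / 88.1875 = 0.1988
χ² = 0.0133 + 0.1988 = 0.2121 ≈ 0.212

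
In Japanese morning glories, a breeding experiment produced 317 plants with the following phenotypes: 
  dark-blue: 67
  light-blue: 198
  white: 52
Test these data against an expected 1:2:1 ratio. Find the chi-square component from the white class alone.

9.370

Expected counts for N = 317 under a 1:2:1 ratio (total parts = 4):
  dark-blue: 317 × 1/4 = 79.25
  light-blue: 317 × 2/4 = 158.5
  white: 317 × 1/4 = 79.25
Contribution of white: (52 − 79.25)² / 79.25 = 9.3699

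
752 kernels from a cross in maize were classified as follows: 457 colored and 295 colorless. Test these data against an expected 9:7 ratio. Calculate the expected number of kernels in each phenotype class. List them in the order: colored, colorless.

The 9:7 ratio has 16 parts, so with N = 752 the expected counts are:
  colored: 752 × 9/16 = 423
  colorless: 752 × 7/16 = 329

423, 329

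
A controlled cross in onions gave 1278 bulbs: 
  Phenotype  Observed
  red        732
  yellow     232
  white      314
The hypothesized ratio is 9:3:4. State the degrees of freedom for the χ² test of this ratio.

A goodness-of-fit test with 3 phenotype classes has df = 3 − 1 = 2.

2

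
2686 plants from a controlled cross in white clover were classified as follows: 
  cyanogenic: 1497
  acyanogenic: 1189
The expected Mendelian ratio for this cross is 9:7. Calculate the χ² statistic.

The 9:7 ratio has 16 parts, so with N = 2686 the expected counts are:
  cyanogenic: 2686 × 9/16 = 1510.875
  acyanogenic: 2686 × 7/16 = 1175.125
χ² = Σ (O − E)² / E
  cyanogenic: (1497 − 1510.875)² / 1510.875 = 0.1274
  acyanogenic: (1189 − 1175.125)² / 1175.125 = 0.1638
χ² = 0.1274 + 0.1638 = 0.2912 ≈ 0.291

0.291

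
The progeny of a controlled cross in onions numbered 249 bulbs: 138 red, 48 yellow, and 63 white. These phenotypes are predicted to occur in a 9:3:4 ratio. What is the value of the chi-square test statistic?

0.076

Total ratio parts = 16. Expected numbers out of 249:
  red: 249 × 9/16 = 140.0625
  yellow: 249 × 3/16 = 46.6875
  white: 249 × 4/16 = 62.25
χ² = Σ (O − E)² / E
  red: (138 − 140.0625)² / 140.0625 = 0.0304
  yellow: (48 − 46.6875)² / 46.6875 = 0.0369
  white: (63 − 62.25)² / 62.25 = 0.0090
χ² = 0.0304 + 0.0369 + 0.0090 = 0.0763 ≈ 0.076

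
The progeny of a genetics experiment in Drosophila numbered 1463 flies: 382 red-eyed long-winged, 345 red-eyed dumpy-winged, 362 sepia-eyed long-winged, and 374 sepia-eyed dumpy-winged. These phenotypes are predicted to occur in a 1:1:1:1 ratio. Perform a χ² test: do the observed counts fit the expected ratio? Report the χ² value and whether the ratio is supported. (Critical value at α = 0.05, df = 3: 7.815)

Total ratio parts = 4. Expected numbers out of 1463:
  red-eyed long-winged: 1463 × 1/4 = 365.75
  red-eyed dumpy-winged: 1463 × 1/4 = 365.75
  sepia-eyed long-winged: 1463 × 1/4 = 365.75
  sepia-eyed dumpy-winged: 1463 × 1/4 = 365.75
χ² = Σ (O − E)² / E
  red-eyed long-winged: (382 − 365.75)² / 365.75 = 0.7220
  red-eyed dumpy-winged: (345 − 365.75)² / 365.75 = 1.1772
  sepia-eyed long-winged: (362 − 365.75)² / 365.75 = 0.0384
  sepia-eyed dumpy-winged: (374 − 365.75)² / 365.75 = 0.1861
χ² = 0.7220 + 1.1772 + 0.0384 + 0.1861 = 2.1237 ≈ 2.124
Degrees of freedom = 4 − 1 = 3; critical value at α = 0.05 is 7.815.
Since 2.124 < 7.815, we fail to reject the null hypothesis — the data are consistent with the 1:1:1:1 ratio.

2.124; consistent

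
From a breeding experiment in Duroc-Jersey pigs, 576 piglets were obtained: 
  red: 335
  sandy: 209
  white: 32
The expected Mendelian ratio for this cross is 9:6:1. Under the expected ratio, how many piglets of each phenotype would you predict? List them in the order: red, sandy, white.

324, 216, 36

The 9:6:1 ratio has 16 parts, so with N = 576 the expected counts are:
  red: 576 × 9/16 = 324
  sandy: 576 × 6/16 = 216
  white: 576 × 1/16 = 36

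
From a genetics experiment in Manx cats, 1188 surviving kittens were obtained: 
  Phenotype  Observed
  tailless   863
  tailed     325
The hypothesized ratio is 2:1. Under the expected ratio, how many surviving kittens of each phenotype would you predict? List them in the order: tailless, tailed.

792, 396

Total ratio parts = 3. Expected numbers out of 1188:
  tailless: 1188 × 2/3 = 792
  tailed: 1188 × 1/3 = 396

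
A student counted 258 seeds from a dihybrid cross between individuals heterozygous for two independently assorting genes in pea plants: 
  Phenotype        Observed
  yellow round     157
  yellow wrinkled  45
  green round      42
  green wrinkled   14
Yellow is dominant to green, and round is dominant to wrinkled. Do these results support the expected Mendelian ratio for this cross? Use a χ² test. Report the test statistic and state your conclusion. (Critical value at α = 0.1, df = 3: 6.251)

2.327; consistent

A dihybrid F₂ with independent assortment and complete dominance at both loci gives a 9:3:3:1 phenotypic ratio.
Under the 9:3:3:1 hypothesis (Σ ratio = 16, N = 258):
  yellow round: 258 × 9/16 = 145.125
  yellow wrinkled: 258 × 3/16 = 48.375
  green round: 258 × 3/16 = 48.375
  green wrinkled: 258 × 1/16 = 16.125
χ² = Σ (O − E)² / E
  yellow round: (157 − 145.125)² / 145.125 = 0.9717
  yellow wrinkled: (45 − 48.375)² / 48.375 = 0.2355
  green round: (42 − 48.375)² / 48.375 = 0.8401
  green wrinkled: (14 − 16.125)² / 16.125 = 0.2800
χ² = 0.9717 + 0.2355 + 0.8401 + 0.2800 = 2.3273 ≈ 2.327
Degrees of freedom = 4 − 1 = 3; critical value at α = 0.1 is 6.251.
Since 2.327 < 6.251, we fail to reject the null hypothesis — the data are consistent with the 9:3:3:1 ratio.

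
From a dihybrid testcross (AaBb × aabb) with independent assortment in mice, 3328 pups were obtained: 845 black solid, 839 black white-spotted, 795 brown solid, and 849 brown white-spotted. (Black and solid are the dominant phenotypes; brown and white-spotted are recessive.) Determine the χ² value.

A dihybrid testcross with independent assortment gives a 1:1:1:1 ratio.
Total ratio parts = 4. Expected numbers out of 3328:
  black solid: 3328 × 1/4 = 832
  black white-spotted: 3328 × 1/4 = 832
  brown solid: 3328 × 1/4 = 832
  brown white-spotted: 3328 × 1/4 = 832
χ² = Σ (O − E)² / E
  black solid: (845 − 832)² / 832 = 0.2031
  black white-spotted: (839 − 832)² / 832 = 0.0589
  brown solid: (795 − 832)² / 832 = 1.6454
  brown white-spotted: (849 − 832)² / 832 = 0.3474
χ² = 0.2031 + 0.0589 + 1.6454 + 0.3474 = 2.2548 ≈ 2.255

2.255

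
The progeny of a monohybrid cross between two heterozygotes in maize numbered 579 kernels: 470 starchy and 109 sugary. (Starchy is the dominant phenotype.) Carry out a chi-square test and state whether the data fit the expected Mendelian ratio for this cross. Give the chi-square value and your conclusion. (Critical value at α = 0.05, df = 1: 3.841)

For a monohybrid cross between heterozygotes with complete dominance, the expected phenotypic ratio is 3:1.
Total ratio parts = 4. Expected numbers out of 579:
  starchy: 579 × 3/4 = 434.25
  sugary: 579 × 1/4 = 144.75
χ² = Σ (O − E)² / E
  starchy: (470 − 434.25)² / 434.25 = 2.9431
  sugary: (109 − 144.75)² / 144.75 = 8.8294
χ² = 2.9431 + 8.8294 = 11.7725 ≈ 11.773
Degrees of freedom = 2 − 1 = 1; critical value at α = 0.05 is 3.841.
Since 11.773 > 3.841, we reject the null hypothesis — the data do not fit the 3:1 ratio.

11.773; not consistent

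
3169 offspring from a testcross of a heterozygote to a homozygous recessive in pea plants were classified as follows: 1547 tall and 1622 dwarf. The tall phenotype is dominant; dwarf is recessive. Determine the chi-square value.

1.775

A testcross of a heterozygote (Aa × aa) gives a 1:1 phenotypic ratio.
Under the 1:1 hypothesis (Σ ratio = 2, N = 3169):
  tall: 3169 × 1/2 = 1584.5
  dwarf: 3169 × 1/2 = 1584.5
χ² = Σ (O − E)² / E
  tall: (1547 − 1584.5)² / 1584.5 = 0.8875
  dwarf: (1622 − 1584.5)² / 1584.5 = 0.8875
χ² = 0.8875 + 0.8875 = 1.775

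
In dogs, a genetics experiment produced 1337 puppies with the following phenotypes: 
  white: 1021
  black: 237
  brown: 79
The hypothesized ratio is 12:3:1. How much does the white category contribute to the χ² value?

0.332

Expected counts for N = 1337 under a 12:3:1 ratio (total parts = 16):
  white: 1337 × 12/16 = 1002.75
  black: 1337 × 3/16 = 250.6875
  brown: 1337 × 1/16 = 83.5625
Contribution of white: (1021 − 1002.75)² / 1002.75 = 0.3321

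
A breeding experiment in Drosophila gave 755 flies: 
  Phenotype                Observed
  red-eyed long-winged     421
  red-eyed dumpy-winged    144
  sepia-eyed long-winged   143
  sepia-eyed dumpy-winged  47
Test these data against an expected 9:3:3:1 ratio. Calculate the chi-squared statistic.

0.089

Under the 9:3:3:1 hypothesis (Σ ratio = 16, N = 755):
  red-eyed long-winged: 755 × 9/16 = 424.6875
  red-eyed dumpy-winged: 755 × 3/16 = 141.5625
  sepia-eyed long-winged: 755 × 3/16 = 141.5625
  sepia-eyed dumpy-winged: 755 × 1/16 = 47.1875
χ² = Σ (O − E)² / E
  red-eyed long-winged: (421 − 424.6875)² / 424.6875 = 0.0320
  red-eyed dumpy-winged: (144 − 141.5625)² / 141.5625 = 0.0420
  sepia-eyed long-winged: (143 − 141.5625)² / 141.5625 = 0.0146
  sepia-eyed dumpy-winged: (47 − 47.1875)² / 47.1875 = 0.0007
χ² = 0.0320 + 0.0420 + 0.0146 + 0.0007 = 0.0893 ≈ 0.089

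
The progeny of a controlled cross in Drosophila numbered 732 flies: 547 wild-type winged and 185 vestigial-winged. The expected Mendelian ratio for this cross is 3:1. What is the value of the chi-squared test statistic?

Expected counts for N = 732 under a 3:1 ratio (total parts = 4):
  wild-type winged: 732 × 3/4 = 549
  vestigial-winged: 732 × 1/4 = 183
χ² = Σ (O − E)² / E
  wild-type winged: (547 − 549)² / 549 = 0.0073
  vestigial-winged: (185 − 183)² / 183 = 0.0219
χ² = 0.0073 + 0.0219 = 0.0292 ≈ 0.029

0.029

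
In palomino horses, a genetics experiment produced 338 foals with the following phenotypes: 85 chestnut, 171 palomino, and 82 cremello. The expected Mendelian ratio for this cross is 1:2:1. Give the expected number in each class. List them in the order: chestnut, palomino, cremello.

Expected counts for N = 338 under a 1:2:1 ratio (total parts = 4):
  chestnut: 338 × 1/4 = 84.5
  palomino: 338 × 2/4 = 169
  cremello: 338 × 1/4 = 84.5

84.5, 169, 84.5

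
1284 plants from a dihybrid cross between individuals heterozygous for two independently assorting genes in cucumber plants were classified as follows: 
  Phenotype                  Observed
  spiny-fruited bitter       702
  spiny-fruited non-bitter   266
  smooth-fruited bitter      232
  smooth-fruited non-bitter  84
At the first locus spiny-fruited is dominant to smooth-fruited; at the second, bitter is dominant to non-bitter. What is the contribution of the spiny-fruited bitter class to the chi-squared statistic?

0.568

A dihybrid F₂ with independent assortment and complete dominance at both loci gives a 9:3:3:1 phenotypic ratio.
Expected counts for N = 1284 under a 9:3:3:1 ratio (total parts = 16):
  spiny-fruited bitter: 1284 × 9/16 = 722.25
  spiny-fruited non-bitter: 1284 × 3/16 = 240.75
  smooth-fruited bitter: 1284 × 3/16 = 240.75
  smooth-fruited non-bitter: 1284 × 1/16 = 80.25
Contribution of spiny-fruited bitter: (702 − 722.25)² / 722.25 = 0.5678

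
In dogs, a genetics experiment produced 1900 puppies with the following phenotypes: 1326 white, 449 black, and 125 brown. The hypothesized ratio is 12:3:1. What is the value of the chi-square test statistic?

31.354

Total ratio parts = 16. Expected numbers out of 1900:
  white: 1900 × 12/16 = 1425
  black: 1900 × 3/16 = 356.25
  brown: 1900 × 1/16 = 118.75
χ² = Σ (O − E)² / E
  white: (1326 − 1425)² / 1425 = 6.8779
  black: (449 − 356.25)² / 356.25 = 24.1475
  brown: (125 − 118.75)² / 118.75 = 0.3289
χ² = 6.8779 + 24.1475 + 0.3289 = 31.3543 ≈ 31.354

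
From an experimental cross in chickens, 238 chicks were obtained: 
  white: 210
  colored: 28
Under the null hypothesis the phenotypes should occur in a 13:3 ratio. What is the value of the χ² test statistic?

7.623

The 13:3 ratio has 16 parts, so with N = 238 the expected counts are:
  white: 238 × 13/16 = 193.375
  colored: 238 × 3/16 = 44.625
χ² = Σ (O − E)² / E
  white: (210 − 193.375)² / 193.375 = 1.4293
  colored: (28 − 44.625)² / 44.625 = 6.1936
χ² = 1.4293 + 6.1936 = 7.6229 ≈ 7.623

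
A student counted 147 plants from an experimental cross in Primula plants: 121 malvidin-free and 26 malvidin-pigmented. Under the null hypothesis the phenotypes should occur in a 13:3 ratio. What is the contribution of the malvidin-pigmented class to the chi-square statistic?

0.089

The 13:3 ratio has 16 parts, so with N = 147 the expected counts are:
  malvidin-free: 147 × 13/16 = 119.4375
  malvidin-pigmented: 147 × 3/16 = 27.5625
Contribution of malvidin-pigmented: (26 − 27.5625)² / 27.5625 = 0.0886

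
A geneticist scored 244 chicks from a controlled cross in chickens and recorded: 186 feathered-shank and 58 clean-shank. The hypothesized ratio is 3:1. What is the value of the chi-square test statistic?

0.197

Under the 3:1 hypothesis (Σ ratio = 4, N = 244):
  feathered-shank: 244 × 3/4 = 183
  clean-shank: 244 × 1/4 = 61
χ² = Σ (O − E)² / E
  feathered-shank: (186 − 183)² / 183 = 0.0492
  clean-shank: (58 − 61)² / 61 = 0.1475
χ² = 0.0492 + 0.1475 = 0.1967 ≈ 0.197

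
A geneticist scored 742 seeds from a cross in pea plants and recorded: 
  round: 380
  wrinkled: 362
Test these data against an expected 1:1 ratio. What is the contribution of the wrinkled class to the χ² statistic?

The 1:1 ratio has 2 parts, so with N = 742 the expected counts are:
  round: 742 × 1/2 = 371
  wrinkled: 742 × 1/2 = 371
Contribution of wrinkled: (362 − 371)² / 371 = 0.2183

0.218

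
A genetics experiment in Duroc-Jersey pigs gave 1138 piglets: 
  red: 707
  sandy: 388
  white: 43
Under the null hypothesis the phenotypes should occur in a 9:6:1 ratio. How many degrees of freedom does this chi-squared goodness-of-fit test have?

A goodness-of-fit test with 3 phenotype classes has df = 3 − 1 = 2.

2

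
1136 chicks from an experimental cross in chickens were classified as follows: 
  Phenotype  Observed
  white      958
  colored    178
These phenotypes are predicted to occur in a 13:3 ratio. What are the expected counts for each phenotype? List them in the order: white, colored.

Total ratio parts = 16. Expected numbers out of 1136:
  white: 1136 × 13/16 = 923
  colored: 1136 × 3/16 = 213

923, 213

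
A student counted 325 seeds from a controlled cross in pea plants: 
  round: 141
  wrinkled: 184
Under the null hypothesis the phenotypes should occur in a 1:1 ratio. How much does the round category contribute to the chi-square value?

Total ratio parts = 2. Expected numbers out of 325:
  round: 325 × 1/2 = 162.5
  wrinkled: 325 × 1/2 = 162.5
Contribution of round: (141 − 162.5)² / 162.5 = 2.8446

2.845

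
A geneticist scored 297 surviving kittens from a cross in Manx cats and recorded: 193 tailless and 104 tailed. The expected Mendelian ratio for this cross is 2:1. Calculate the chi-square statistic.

0.379

Total ratio parts = 3. Expected numbers out of 297:
  tailless: 297 × 2/3 = 198
  tailed: 297 × 1/3 = 99
χ² = Σ (O − E)² / E
  tailless: (193 − 198)² / 198 = 0.1263
  tailed: (104 − 99)² / 99 = 0.2525
χ² = 0.1263 + 0.2525 = 0.3788 ≈ 0.379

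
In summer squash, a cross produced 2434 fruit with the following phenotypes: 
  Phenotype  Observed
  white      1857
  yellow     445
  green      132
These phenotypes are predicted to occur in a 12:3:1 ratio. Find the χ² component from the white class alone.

0.544

The 12:3:1 ratio has 16 parts, so with N = 2434 the expected counts are:
  white: 2434 × 12/16 = 1825.5
  yellow: 2434 × 3/16 = 456.375
  green: 2434 × 1/16 = 152.125
Contribution of white: (1857 − 1825.5)² / 1825.5 = 0.5435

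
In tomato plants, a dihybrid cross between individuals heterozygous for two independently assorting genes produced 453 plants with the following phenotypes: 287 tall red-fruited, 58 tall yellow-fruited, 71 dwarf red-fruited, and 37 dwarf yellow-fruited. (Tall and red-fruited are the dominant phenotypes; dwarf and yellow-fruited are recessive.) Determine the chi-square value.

17.562

A dihybrid F₂ with independent assortment and complete dominance at both loci gives a 9:3:3:1 phenotypic ratio.
The 9:3:3:1 ratio has 16 parts, so with N = 453 the expected counts are:
  tall red-fruited: 453 × 9/16 = 254.8125
  tall yellow-fruited: 453 × 3/16 = 84.9375
  dwarf red-fruited: 453 × 3/16 = 84.9375
  dwarf yellow-fruited: 453 × 1/16 = 28.3125
χ² = Σ (O − E)² / E
  tall red-fruited: (287 − 254.8125)² / 254.8125 = 4.0659
  tall yellow-fruited: (58 − 84.9375)² / 84.9375 = 8.5431
  dwarf red-fruited: (71 − 84.9375)² / 84.9375 = 2.2870
  dwarf yellow-fruited: (37 − 28.3125)² / 28.3125 = 2.6657
χ² = 4.0659 + 8.5431 + 2.2870 + 2.6657 = 17.5617 ≈ 17.562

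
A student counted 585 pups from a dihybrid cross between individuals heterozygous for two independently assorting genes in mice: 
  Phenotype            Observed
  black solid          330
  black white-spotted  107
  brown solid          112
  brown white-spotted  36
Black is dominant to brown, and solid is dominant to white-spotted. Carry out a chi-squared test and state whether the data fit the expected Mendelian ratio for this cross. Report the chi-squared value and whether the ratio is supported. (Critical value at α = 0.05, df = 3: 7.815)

0.126; consistent

A dihybrid F₂ with independent assortment and complete dominance at both loci gives a 9:3:3:1 phenotypic ratio.
The 9:3:3:1 ratio has 16 parts, so with N = 585 the expected counts are:
  black solid: 585 × 9/16 = 329.0625
  black white-spotted: 585 × 3/16 = 109.6875
  brown solid: 585 × 3/16 = 109.6875
  brown white-spotted: 585 × 1/16 = 36.5625
χ² = Σ (O − E)² / E
  black solid: (330 − 329.0625)² / 329.0625 = 0.0027
  black white-spotted: (107 − 109.6875)² / 109.6875 = 0.0658
  brown solid: (112 − 109.6875)² / 109.6875 = 0.0488
  brown white-spotted: (36 − 36.5625)² / 36.5625 = 0.0087
χ² = 0.0027 + 0.0658 + 0.0488 + 0.0087 = 0.126
Degrees of freedom = 4 − 1 = 3; critical value at α = 0.05 is 7.815.
Since 0.126 < 7.815, we fail to reject the null hypothesis — the data are consistent with the 9:3:3:1 ratio.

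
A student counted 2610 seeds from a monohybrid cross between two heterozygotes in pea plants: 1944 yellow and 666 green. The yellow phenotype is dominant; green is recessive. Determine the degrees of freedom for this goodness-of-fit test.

1

For a monohybrid cross between heterozygotes with complete dominance, the expected phenotypic ratio is 3:1.
A goodness-of-fit test with 2 phenotype classes has df = 2 − 1 = 1.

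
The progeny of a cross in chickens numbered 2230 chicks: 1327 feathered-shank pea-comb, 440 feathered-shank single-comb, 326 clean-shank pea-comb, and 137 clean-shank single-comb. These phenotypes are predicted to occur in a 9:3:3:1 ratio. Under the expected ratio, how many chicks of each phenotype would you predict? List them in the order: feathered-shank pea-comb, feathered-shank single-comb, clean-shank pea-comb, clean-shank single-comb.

1254.375, 418.125, 418.125, 139.375

Expected counts for N = 2230 under a 9:3:3:1 ratio (total parts = 16):
  feathered-shank pea-comb: 2230 × 9/16 = 1254.375
  feathered-shank single-comb: 2230 × 3/16 = 418.125
  clean-shank pea-comb: 2230 × 3/16 = 418.125
  clean-shank single-comb: 2230 × 1/16 = 139.375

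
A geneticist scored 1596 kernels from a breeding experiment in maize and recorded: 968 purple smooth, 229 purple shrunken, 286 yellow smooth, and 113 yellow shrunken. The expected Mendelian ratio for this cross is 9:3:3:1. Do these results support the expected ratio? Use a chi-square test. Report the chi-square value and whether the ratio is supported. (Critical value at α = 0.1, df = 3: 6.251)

24.335; not consistent

Total ratio parts = 16. Expected numbers out of 1596:
  purple smooth: 1596 × 9/16 = 897.75
  purple shrunken: 1596 × 3/16 = 299.25
  yellow smooth: 1596 × 3/16 = 299.25
  yellow shrunken: 1596 × 1/16 = 99.75
χ² = Σ (O − E)² / E
  purple smooth: (968 − 897.75)² / 897.75 = 5.4971
  purple shrunken: (229 − 299.25)² / 299.25 = 16.4914
  yellow smooth: (286 − 299.25)² / 299.25 = 0.5867
  yellow shrunken: (113 − 99.75)² / 99.75 = 1.7600
χ² = 5.4971 + 16.4914 + 0.5867 + 1.7600 = 24.3352 ≈ 24.335
Degrees of freedom = 4 − 1 = 3; critical value at α = 0.1 is 6.251.
Since 24.335 > 6.251, we reject the null hypothesis — the data do not fit the 9:3:3:1 ratio.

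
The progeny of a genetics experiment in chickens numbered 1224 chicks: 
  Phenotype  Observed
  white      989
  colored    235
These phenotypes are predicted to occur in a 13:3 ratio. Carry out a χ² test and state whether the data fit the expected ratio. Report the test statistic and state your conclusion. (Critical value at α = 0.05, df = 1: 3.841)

The 13:3 ratio has 16 parts, so with N = 1224 the expected counts are:
  white: 1224 × 13/16 = 994.5
  colored: 1224 × 3/16 = 229.5
χ² = Σ (O − E)² / E
  white: (989 − 994.5)² / 994.5 = 0.0304
  colored: (235 − 229.5)² / 229.5 = 0.1318
χ² = 0.0304 + 0.1318 = 0.1622 ≈ 0.162
Degrees of freedom = 2 − 1 = 1; critical value at α = 0.05 is 3.841.
Since 0.162 < 3.841, we fail to reject the null hypothesis — the data are consistent with the 13:3 ratio.

0.162; consistent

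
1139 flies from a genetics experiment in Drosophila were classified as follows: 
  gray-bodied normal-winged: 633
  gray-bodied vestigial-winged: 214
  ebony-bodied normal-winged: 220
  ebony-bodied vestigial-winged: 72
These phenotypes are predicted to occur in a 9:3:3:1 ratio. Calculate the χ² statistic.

Under the 9:3:3:1 hypothesis (Σ ratio = 16, N = 1139):
  gray-bodied normal-winged: 1139 × 9/16 = 640.6875
  gray-bodied vestigial-winged: 1139 × 3/16 = 213.5625
  ebony-bodied normal-winged: 1139 × 3/16 = 213.5625
  ebony-bodied vestigial-winged: 1139 × 1/16 = 71.1875
χ² = Σ (O − E)² / E
  gray-bodied normal-winged: (633 − 640.6875)² / 640.6875 = 0.0922
  gray-bodied vestigial-winged: (214 − 213.5625)² / 213.5625 = 0.0009
  ebony-bodied normal-winged: (220 − 213.5625)² / 213.5625 = 0.1940
  ebony-bodied vestigial-winged: (72 − 71.1875)² / 71.1875 = 0.0093
χ² = 0.0922 + 0.0009 + 0.1940 + 0.0093 = 0.2964 ≈ 0.296

0.296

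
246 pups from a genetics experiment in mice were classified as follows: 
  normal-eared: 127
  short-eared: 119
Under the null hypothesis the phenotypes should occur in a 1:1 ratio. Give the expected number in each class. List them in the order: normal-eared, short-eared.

Expected counts for N = 246 under a 1:1 ratio (total parts = 2):
  normal-eared: 246 × 1/2 = 123
  short-eared: 246 × 1/2 = 123

123, 123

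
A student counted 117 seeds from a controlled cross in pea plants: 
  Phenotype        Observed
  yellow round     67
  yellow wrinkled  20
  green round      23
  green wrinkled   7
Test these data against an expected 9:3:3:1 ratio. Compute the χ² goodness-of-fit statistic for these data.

0.257

Total ratio parts = 16. Expected numbers out of 117:
  yellow round: 117 × 9/16 = 65.8125
  yellow wrinkled: 117 × 3/16 = 21.9375
  green round: 117 × 3/16 = 21.9375
  green wrinkled: 117 × 1/16 = 7.3125
χ² = Σ (O − E)² / E
  yellow round: (67 − 65.8125)² / 65.8125 = 0.0214
  yellow wrinkled: (20 − 21.9375)² / 21.9375 = 0.1711
  green round: (23 − 21.9375)² / 21.9375 = 0.0515
  green wrinkled: (7 − 7.3125)² / 7.3125 = 0.0134
χ² = 0.0214 + 0.1711 + 0.0515 + 0.0134 = 0.2574 ≈ 0.257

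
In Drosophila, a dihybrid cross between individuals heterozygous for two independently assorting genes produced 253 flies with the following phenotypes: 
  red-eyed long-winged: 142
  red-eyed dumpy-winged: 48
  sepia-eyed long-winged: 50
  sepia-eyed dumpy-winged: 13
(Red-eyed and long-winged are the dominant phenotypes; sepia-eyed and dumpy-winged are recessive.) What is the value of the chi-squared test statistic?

0.646

A dihybrid F₂ with independent assortment and complete dominance at both loci gives a 9:3:3:1 phenotypic ratio.
Total ratio parts = 16. Expected numbers out of 253:
  red-eyed long-winged: 253 × 9/16 = 142.3125
  red-eyed dumpy-winged: 253 × 3/16 = 47.4375
  sepia-eyed long-winged: 253 × 3/16 = 47.4375
  sepia-eyed dumpy-winged: 253 × 1/16 = 15.8125
χ² = Σ (O − E)² / E
  red-eyed long-winged: (142 − 142.3125)² / 142.3125 = 0.0007
  red-eyed dumpy-winged: (48 − 47.4375)² / 47.4375 = 0.0067
  sepia-eyed long-winged: (50 − 47.4375)² / 47.4375 = 0.1384
  sepia-eyed dumpy-winged: (13 − 15.8125)² / 15.8125 = 0.5002
χ² = 0.0007 + 0.0067 + 0.1384 + 0.5002 = 0.646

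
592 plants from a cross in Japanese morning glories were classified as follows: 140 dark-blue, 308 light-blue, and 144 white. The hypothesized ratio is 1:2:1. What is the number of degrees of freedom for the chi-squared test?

2

A goodness-of-fit test with 3 phenotype classes has df = 3 − 1 = 2.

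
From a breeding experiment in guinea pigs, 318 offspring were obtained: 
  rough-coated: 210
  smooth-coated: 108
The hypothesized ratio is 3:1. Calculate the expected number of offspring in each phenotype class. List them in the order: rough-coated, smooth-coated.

Under the 3:1 hypothesis (Σ ratio = 4, N = 318):
  rough-coated: 318 × 3/4 = 238.5
  smooth-coated: 318 × 1/4 = 79.5

238.5, 79.5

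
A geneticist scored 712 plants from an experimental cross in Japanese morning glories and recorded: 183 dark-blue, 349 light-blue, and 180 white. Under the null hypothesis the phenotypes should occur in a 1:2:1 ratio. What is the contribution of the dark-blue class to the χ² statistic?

Expected counts for N = 712 under a 1:2:1 ratio (total parts = 4):
  dark-blue: 712 × 1/4 = 178
  light-blue: 712 × 2/4 = 356
  white: 712 × 1/4 = 178
Contribution of dark-blue: (183 − 178)² / 178 = 0.1404

0.140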